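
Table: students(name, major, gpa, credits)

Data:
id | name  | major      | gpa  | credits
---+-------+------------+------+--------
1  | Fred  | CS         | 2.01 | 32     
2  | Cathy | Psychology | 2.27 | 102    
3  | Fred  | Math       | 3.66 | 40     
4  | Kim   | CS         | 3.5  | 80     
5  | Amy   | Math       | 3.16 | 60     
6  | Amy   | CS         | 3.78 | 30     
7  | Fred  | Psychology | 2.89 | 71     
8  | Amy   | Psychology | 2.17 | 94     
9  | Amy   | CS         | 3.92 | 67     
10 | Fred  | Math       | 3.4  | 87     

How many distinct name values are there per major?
SELECT major, COUNT(DISTINCT name)
FROM students
GROUP BY major

Result:
  CS: 3 distinct
  Math: 2 distinct
  Psychology: 3 distinct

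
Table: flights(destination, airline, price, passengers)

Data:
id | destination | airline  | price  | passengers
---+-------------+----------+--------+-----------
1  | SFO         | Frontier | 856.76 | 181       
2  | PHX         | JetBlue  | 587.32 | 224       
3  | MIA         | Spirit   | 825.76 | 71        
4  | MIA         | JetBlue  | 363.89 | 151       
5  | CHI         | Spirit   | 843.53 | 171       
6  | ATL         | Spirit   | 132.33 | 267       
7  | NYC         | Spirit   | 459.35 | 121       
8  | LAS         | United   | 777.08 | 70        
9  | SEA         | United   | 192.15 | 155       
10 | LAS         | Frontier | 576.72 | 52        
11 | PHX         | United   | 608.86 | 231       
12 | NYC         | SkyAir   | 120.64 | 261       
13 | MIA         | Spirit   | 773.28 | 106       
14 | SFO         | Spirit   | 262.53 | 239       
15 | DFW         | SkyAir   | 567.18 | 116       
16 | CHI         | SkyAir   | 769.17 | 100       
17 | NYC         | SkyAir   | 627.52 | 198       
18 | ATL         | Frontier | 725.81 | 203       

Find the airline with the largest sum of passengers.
SELECT airline, SUM(passengers) as val
FROM flights
GROUP BY airline
ORDER BY val DESC
LIMIT 1

Result: Spirit with sum(passengers) = 975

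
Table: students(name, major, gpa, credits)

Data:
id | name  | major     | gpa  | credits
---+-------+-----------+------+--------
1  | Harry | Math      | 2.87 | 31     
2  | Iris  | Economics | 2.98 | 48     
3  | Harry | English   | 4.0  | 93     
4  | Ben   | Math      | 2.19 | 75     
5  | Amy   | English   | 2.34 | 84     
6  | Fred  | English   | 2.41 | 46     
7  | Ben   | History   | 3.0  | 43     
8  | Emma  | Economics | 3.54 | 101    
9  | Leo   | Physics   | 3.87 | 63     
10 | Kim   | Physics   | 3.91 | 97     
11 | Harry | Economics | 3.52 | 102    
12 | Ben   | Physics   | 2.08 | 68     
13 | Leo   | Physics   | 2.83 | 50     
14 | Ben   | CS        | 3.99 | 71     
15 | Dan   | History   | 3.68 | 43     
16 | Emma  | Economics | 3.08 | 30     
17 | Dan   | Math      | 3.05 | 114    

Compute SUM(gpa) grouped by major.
SELECT major, SUM(gpa) as result
FROM students
GROUP BY major

Result:
  CS: 3.99
  Economics: 13.12
  English: 8.75
  History: 6.68
  Math: 8.11
  Physics: 12.69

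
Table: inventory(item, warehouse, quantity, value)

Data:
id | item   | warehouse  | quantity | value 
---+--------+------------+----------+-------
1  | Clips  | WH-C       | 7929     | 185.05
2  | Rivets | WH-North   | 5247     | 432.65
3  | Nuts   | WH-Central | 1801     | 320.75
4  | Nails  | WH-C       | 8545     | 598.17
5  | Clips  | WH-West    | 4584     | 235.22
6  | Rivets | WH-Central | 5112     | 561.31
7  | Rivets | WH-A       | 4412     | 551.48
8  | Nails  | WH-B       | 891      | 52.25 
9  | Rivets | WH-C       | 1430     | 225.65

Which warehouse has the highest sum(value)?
SELECT warehouse, SUM(value) as val
FROM inventory
GROUP BY warehouse
ORDER BY val DESC
LIMIT 1

Result: WH-C with sum(value) = 1008.87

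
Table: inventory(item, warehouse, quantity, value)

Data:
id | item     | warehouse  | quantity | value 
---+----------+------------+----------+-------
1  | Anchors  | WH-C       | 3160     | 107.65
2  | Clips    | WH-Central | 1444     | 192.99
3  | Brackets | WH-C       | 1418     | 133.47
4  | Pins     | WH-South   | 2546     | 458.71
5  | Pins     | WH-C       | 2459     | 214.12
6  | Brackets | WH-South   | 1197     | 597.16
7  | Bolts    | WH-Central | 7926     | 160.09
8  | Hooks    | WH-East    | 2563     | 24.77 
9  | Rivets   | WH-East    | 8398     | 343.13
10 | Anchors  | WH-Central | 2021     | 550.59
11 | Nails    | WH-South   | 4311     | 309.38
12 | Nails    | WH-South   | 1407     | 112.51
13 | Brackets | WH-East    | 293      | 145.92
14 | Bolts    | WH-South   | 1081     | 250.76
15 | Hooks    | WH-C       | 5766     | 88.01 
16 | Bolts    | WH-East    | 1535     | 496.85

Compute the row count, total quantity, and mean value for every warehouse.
SELECT warehouse,
       COUNT(*) as cnt,
       SUM(quantity) as total_quantity,
       AVG(value) as avg_value
FROM inventory
GROUP BY warehouse

Result:
  WH-C: 4 records, 12803 total quantity, 135.81 avg value
  WH-Central: 3 records, 11391 total quantity, 301.22 avg value
  WH-East: 4 records, 12789 total quantity, 252.67 avg value
  WH-South: 5 records, 10542 total quantity, 345.70 avg value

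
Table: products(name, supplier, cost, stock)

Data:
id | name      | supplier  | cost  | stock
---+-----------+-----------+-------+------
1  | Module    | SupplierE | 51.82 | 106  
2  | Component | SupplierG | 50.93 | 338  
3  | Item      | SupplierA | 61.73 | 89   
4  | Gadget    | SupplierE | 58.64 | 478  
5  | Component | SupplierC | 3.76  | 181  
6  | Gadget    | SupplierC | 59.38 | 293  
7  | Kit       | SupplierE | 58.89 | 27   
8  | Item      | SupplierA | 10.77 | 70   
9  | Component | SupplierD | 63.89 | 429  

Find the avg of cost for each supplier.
SELECT supplier, AVG(cost) as result
FROM products
GROUP BY supplier

Result:
  SupplierA: 36.25
  SupplierC: 31.57
  SupplierD: 63.89
  SupplierE: 56.45
  SupplierG: 50.93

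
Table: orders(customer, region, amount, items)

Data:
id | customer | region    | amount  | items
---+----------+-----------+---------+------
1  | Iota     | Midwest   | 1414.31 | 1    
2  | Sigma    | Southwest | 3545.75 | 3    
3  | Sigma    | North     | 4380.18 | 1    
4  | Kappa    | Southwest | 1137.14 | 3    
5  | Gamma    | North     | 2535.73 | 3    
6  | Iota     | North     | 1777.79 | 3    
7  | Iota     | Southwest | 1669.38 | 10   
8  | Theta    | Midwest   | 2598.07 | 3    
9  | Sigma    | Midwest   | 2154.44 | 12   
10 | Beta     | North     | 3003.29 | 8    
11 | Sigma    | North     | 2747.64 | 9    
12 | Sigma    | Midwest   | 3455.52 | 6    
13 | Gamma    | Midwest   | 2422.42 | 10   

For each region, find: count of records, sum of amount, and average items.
SELECT region,
       COUNT(*) as cnt,
       SUM(amount) as total_amount,
       AVG(items) as avg_items
FROM orders
GROUP BY region

Result:
  Midwest: 5 records, 12044.76 total amount, 6.40 avg items
  North: 5 records, 14444.63 total amount, 4.80 avg items
  Southwest: 3 records, 6352.27 total amount, 5.33 avg items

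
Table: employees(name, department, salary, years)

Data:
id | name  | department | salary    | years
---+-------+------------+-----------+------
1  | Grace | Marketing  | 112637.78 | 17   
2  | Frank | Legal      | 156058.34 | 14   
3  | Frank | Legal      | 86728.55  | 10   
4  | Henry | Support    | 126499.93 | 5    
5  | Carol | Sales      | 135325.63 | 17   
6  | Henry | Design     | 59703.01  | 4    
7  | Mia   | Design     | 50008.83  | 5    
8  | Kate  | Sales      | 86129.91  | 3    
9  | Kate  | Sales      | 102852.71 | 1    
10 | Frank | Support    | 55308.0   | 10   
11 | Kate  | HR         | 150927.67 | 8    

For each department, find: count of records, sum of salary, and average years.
SELECT department,
       COUNT(*) as cnt,
       SUM(salary) as total_salary,
       AVG(years) as avg_years
FROM employees
GROUP BY department

Result:
  Design: 2 records, 109711.84 total salary, 4.50 avg years
  HR: 1 records, 150927.67 total salary, 8.00 avg years
  Legal: 2 records, 242786.89 total salary, 12.00 avg years
  Marketing: 1 records, 112637.78 total salary, 17.00 avg years
  Sales: 3 records, 324308.25 total salary, 7.00 avg years
  Support: 2 records, 181807.93 total salary, 7.50 avg years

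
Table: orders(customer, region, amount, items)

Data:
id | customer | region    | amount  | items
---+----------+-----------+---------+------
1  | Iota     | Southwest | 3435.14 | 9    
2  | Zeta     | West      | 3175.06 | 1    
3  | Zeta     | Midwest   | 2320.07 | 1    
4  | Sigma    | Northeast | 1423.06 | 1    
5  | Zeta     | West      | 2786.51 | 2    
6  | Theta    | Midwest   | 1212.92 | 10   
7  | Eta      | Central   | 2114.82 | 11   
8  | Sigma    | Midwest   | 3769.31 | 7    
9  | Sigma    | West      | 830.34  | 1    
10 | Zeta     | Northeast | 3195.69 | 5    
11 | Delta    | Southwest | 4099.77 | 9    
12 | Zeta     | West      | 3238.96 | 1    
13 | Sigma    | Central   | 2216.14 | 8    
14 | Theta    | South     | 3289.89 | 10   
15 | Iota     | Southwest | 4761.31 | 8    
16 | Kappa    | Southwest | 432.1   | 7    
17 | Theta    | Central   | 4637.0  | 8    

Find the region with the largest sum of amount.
SELECT region, SUM(amount) as val
FROM orders
GROUP BY region
ORDER BY val DESC
LIMIT 1

Result: Southwest with sum(amount) = 12728.32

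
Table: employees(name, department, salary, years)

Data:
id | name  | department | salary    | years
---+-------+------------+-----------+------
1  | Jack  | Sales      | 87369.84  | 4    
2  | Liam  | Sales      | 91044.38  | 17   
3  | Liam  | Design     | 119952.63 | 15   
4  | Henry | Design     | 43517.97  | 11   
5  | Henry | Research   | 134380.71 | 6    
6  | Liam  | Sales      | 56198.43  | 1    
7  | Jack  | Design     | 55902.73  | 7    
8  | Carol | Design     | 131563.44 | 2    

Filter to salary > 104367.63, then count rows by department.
SELECT department, COUNT(*)
FROM employees
WHERE salary > 104367.63
GROUP BY department

Note: WHERE filters rows before grouping.

Result:
  Design: 2
  Research: 1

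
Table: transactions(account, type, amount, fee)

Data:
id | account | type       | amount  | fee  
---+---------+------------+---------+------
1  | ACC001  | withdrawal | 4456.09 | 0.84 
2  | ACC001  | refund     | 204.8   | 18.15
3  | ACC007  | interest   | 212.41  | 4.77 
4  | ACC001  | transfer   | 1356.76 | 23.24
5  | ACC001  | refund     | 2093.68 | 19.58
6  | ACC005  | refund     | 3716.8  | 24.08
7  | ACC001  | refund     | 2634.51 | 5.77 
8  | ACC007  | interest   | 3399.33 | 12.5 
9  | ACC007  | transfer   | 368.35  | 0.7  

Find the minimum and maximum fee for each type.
SELECT type, MIN(fee), MAX(fee)
FROM transactions
GROUP BY type

Result:
  interest: min=4.77, max=12.50
  refund: min=5.77, max=24.08
  transfer: min=0.70, max=23.24
  withdrawal: min=0.84, max=0.84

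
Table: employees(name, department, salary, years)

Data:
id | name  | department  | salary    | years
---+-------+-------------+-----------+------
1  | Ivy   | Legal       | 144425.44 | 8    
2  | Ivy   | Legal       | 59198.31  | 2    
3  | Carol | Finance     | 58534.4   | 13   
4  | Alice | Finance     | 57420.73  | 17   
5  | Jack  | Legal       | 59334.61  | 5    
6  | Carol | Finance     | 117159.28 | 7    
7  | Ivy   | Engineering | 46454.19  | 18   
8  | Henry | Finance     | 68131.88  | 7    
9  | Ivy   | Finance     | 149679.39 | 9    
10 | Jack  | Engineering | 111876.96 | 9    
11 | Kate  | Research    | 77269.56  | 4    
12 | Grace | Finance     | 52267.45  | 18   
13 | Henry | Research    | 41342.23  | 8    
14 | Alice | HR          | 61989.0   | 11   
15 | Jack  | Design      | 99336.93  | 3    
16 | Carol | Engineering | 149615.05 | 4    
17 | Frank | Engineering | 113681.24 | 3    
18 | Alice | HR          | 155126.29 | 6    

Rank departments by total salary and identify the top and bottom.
SELECT department, SUM(salary)
FROM employees
GROUP BY department
ORDER BY SUM(salary)

All groups:
  Design: 99336.93
  Research: 118611.79
  HR: 217115.29
  Legal: 262958.36
  Engineering: 421627.44
  Finance: 503193.13

Highest: Finance (503193.13)
Lowest: Design (99336.93)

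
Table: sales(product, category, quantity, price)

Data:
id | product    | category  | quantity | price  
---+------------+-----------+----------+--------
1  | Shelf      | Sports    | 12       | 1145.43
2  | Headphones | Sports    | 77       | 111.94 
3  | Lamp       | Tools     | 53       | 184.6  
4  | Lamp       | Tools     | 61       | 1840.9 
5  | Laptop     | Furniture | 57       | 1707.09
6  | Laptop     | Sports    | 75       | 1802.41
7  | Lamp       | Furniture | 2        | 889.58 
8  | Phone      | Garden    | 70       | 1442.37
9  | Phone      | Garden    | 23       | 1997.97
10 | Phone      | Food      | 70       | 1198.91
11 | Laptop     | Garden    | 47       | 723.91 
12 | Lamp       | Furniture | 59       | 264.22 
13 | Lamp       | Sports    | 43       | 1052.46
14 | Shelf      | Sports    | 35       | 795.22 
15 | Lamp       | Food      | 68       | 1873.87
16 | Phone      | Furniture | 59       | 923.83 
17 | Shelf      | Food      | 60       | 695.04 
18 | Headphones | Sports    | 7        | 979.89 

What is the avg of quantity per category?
SELECT category, AVG(quantity) as result
FROM sales
GROUP BY category

Result:
  Food: 66.00
  Furniture: 44.25
  Garden: 46.67
  Sports: 41.50
  Tools: 57.00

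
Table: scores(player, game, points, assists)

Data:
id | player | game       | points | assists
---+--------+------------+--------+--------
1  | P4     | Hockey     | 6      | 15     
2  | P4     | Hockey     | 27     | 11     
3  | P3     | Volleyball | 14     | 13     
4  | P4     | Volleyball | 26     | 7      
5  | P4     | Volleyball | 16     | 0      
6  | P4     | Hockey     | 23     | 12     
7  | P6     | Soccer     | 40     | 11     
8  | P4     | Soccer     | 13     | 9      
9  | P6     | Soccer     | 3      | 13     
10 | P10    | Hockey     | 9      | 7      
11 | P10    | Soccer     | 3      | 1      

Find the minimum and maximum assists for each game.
SELECT game, MIN(assists), MAX(assists)
FROM scores
GROUP BY game

Result:
  Hockey: min=7, max=15
  Soccer: min=1, max=13
  Volleyball: min=0, max=13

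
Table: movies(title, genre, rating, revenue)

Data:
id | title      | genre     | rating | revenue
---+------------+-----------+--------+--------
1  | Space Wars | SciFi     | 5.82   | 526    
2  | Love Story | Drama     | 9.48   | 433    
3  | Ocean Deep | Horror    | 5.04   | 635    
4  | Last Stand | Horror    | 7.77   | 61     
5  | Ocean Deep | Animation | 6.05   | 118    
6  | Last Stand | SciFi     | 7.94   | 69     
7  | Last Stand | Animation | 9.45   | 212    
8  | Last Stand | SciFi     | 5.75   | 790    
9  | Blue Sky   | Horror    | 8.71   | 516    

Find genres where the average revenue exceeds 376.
SELECT genre, AVG(revenue)
FROM movies
GROUP BY genre
HAVING AVG(revenue) > 376

Result:
  Drama: avg=433.00
  Horror: avg=404.00
  SciFi: avg=461.67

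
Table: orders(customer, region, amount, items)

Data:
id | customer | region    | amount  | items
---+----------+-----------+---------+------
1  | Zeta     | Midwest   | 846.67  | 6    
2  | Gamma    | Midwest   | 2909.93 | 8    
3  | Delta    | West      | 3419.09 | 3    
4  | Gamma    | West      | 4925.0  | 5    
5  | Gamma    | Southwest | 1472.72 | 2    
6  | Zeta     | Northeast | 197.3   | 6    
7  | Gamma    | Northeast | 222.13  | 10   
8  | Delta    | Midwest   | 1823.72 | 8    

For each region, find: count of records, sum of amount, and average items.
SELECT region,
       COUNT(*) as cnt,
       SUM(amount) as total_amount,
       AVG(items) as avg_items
FROM orders
GROUP BY region

Result:
  Midwest: 3 records, 5580.32 total amount, 7.33 avg items
  Northeast: 2 records, 419.43 total amount, 8.00 avg items
  Southwest: 1 records, 1472.72 total amount, 2.00 avg items
  West: 2 records, 8344.09 total amount, 4.00 avg items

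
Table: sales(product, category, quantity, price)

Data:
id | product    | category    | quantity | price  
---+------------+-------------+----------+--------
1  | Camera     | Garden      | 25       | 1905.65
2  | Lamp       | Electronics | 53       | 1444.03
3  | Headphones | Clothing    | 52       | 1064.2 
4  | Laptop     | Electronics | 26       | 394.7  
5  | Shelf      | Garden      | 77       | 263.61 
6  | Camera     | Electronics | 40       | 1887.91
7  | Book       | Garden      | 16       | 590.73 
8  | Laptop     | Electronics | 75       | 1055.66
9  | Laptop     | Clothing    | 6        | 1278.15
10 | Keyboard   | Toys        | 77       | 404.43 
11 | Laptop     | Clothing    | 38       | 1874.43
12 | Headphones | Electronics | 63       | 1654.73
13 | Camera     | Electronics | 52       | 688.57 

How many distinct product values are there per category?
SELECT category, COUNT(DISTINCT product)
FROM sales
GROUP BY category

Result:
  Clothing: 2 distinct
  Electronics: 4 distinct
  Garden: 3 distinct
  Toys: 1 distinct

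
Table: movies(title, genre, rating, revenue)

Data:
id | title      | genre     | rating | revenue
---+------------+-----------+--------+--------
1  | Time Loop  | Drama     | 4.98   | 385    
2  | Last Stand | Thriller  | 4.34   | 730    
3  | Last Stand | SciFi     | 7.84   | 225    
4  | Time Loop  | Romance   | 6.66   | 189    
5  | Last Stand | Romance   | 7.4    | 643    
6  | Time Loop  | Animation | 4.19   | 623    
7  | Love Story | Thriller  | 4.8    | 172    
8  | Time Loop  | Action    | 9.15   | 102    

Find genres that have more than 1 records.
SELECT genre, COUNT(*) as cnt
FROM movies
GROUP BY genre
HAVING COUNT(*) > 1

Result:
  Romance: 2
  Thriller: 2

Note: HAVING filters groups after aggregation, WHERE filters rows before.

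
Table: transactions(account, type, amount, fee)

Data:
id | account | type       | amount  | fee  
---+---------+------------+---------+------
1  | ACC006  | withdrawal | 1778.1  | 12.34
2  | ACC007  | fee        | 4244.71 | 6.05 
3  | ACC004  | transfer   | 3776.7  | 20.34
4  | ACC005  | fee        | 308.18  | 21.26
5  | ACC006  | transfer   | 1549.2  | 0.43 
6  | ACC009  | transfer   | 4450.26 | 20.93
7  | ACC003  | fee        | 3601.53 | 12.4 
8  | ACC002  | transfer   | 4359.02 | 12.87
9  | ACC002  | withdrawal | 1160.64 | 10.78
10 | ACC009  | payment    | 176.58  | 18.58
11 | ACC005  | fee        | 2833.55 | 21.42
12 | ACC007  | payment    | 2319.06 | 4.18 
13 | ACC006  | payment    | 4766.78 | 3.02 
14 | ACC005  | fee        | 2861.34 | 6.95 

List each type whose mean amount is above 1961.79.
SELECT type, AVG(amount)
FROM transactions
GROUP BY type
HAVING AVG(amount) > 1961.79

Result:
  fee: avg=2769.86
  payment: avg=2420.81
  transfer: avg=3533.80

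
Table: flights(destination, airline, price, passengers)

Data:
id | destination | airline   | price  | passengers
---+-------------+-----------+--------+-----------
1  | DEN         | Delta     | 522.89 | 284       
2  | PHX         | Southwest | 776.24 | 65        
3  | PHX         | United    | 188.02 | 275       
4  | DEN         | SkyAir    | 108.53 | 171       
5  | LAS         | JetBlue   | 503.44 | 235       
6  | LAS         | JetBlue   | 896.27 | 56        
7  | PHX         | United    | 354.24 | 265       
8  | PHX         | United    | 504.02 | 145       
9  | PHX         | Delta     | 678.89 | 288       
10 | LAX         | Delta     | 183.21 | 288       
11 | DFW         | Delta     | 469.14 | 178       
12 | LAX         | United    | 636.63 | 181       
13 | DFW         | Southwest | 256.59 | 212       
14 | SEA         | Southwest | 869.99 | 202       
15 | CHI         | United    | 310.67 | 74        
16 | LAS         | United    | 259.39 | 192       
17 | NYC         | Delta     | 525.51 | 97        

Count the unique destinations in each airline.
SELECT airline, COUNT(DISTINCT destination)
FROM flights
GROUP BY airline

Result:
  Delta: 5 distinct
  JetBlue: 1 distinct
  SkyAir: 1 distinct
  Southwest: 3 distinct
  United: 4 distinct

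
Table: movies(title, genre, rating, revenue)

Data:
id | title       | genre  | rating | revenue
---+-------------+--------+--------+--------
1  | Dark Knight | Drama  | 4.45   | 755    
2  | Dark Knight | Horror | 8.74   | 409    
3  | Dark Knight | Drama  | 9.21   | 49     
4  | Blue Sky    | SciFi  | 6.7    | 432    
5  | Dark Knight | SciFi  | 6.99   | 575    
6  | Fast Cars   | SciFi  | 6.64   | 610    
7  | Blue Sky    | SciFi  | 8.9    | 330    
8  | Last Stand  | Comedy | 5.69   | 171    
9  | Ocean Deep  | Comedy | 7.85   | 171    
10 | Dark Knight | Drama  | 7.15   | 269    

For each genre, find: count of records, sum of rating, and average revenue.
SELECT genre,
       COUNT(*) as cnt,
       SUM(rating) as total_rating,
       AVG(revenue) as avg_revenue
FROM movies
GROUP BY genre

Result:
  Comedy: 2 records, 13.54 total rating, 171.00 avg revenue
  Drama: 3 records, 20.81 total rating, 357.67 avg revenue
  Horror: 1 records, 8.74 total rating, 409.00 avg revenue
  SciFi: 4 records, 29.23 total rating, 486.75 avg revenue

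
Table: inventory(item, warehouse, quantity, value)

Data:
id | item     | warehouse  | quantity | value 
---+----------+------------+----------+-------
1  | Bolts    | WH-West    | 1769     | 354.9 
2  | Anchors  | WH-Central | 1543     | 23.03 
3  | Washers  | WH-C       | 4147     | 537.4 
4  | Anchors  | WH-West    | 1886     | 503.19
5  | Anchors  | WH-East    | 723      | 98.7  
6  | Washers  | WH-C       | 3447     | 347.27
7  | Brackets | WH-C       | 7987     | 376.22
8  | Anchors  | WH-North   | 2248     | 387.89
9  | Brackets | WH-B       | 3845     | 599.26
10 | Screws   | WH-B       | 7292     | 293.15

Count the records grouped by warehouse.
SELECT warehouse, COUNT(*) as count
FROM inventory
GROUP BY warehouse

Result:
  WH-B: 2
  WH-C: 3
  WH-Central: 1
  WH-East: 1
  WH-North: 1
  WH-West: 2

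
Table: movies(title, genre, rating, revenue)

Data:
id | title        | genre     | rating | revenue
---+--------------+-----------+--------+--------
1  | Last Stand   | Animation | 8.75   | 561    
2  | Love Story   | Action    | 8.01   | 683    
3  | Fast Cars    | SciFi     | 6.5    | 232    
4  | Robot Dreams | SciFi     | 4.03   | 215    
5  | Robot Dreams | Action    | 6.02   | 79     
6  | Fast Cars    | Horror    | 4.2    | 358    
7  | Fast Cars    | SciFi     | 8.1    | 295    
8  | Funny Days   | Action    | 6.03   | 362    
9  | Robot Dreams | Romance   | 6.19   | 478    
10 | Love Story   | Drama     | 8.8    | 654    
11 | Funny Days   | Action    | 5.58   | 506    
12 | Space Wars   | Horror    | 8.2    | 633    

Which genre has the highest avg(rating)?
SELECT genre, AVG(rating) as val
FROM movies
GROUP BY genre
ORDER BY val DESC
LIMIT 1

Result: Drama with avg(rating) = 8.80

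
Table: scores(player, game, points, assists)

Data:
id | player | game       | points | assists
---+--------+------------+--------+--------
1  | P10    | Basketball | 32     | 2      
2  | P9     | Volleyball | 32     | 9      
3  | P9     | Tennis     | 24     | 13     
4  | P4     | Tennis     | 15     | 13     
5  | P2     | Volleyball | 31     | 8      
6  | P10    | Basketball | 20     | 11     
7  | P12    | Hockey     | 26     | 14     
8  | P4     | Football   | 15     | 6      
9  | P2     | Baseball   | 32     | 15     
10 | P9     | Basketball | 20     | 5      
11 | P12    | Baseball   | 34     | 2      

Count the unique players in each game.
SELECT game, COUNT(DISTINCT player)
FROM scores
GROUP BY game

Result:
  Baseball: 2 distinct
  Basketball: 2 distinct
  Football: 1 distinct
  Hockey: 1 distinct
  Tennis: 2 distinct
  Volleyball: 2 distinct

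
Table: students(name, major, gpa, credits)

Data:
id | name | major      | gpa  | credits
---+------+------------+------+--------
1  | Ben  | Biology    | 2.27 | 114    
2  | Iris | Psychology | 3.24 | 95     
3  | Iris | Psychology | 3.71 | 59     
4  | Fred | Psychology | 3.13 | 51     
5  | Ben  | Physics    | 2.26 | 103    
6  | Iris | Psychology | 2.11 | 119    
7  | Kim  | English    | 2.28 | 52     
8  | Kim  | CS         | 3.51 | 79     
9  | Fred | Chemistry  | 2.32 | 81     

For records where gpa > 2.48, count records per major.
SELECT major, COUNT(*)
FROM students
WHERE gpa > 2.48
GROUP BY major

Note: WHERE filters rows before grouping.

Result:
  CS: 1
  Psychology: 3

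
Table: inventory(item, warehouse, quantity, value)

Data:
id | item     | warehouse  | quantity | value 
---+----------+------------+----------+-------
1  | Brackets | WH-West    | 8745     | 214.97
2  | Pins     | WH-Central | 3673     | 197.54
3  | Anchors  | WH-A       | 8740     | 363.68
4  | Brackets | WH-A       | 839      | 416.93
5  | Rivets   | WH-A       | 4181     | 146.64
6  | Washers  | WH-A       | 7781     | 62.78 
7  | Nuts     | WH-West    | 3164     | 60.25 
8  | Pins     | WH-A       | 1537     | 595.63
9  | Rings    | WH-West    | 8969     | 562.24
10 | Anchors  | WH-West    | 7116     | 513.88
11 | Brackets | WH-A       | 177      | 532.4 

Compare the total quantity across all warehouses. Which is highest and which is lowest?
SELECT warehouse, SUM(quantity)
FROM inventory
GROUP BY warehouse
ORDER BY SUM(quantity)

All groups:
  WH-Central: 3673
  WH-A: 23255
  WH-West: 27994

Highest: WH-West (27994)
Lowest: WH-Central (3673)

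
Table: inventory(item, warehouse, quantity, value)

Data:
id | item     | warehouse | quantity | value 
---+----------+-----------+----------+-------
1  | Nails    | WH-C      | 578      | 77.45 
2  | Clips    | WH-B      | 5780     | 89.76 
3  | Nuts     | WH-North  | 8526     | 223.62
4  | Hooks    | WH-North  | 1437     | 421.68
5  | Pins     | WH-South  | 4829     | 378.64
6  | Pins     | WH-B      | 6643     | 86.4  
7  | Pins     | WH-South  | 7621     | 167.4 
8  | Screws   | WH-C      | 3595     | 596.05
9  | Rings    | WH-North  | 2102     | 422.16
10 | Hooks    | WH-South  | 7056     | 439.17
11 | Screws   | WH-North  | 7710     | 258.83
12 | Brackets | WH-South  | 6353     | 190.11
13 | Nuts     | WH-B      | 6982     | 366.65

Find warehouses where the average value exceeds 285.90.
SELECT warehouse, AVG(value)
FROM inventory
GROUP BY warehouse
HAVING AVG(value) > 285.90

Result:
  WH-C: avg=336.75
  WH-North: avg=331.57
  WH-South: avg=293.83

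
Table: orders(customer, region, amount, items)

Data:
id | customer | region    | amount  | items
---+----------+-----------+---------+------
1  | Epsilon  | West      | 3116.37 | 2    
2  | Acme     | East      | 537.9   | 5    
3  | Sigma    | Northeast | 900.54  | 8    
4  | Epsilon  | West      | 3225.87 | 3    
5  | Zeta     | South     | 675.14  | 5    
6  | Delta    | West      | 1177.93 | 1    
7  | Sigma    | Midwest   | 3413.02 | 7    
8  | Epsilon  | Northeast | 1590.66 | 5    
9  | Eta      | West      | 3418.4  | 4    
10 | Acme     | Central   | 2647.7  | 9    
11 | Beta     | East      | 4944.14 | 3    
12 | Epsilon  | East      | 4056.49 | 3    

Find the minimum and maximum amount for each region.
SELECT region, MIN(amount), MAX(amount)
FROM orders
GROUP BY region

Result:
  Central: min=2647.70, max=2647.70
  East: min=537.90, max=4944.14
  Midwest: min=3413.02, max=3413.02
  Northeast: min=900.54, max=1590.66
  South: min=675.14, max=675.14
  West: min=1177.93, max=3418.40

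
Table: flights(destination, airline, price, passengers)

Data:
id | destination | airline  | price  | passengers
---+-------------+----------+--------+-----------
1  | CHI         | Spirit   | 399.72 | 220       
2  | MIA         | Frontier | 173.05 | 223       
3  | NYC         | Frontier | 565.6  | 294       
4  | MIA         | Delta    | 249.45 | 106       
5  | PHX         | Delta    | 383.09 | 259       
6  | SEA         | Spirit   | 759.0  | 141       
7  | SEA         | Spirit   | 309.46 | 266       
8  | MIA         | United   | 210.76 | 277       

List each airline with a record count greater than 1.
SELECT airline, COUNT(*) as cnt
FROM flights
GROUP BY airline
HAVING COUNT(*) > 1

Result:
  Delta: 2
  Frontier: 2
  Spirit: 3

Note: HAVING filters groups after aggregation, WHERE filters rows before.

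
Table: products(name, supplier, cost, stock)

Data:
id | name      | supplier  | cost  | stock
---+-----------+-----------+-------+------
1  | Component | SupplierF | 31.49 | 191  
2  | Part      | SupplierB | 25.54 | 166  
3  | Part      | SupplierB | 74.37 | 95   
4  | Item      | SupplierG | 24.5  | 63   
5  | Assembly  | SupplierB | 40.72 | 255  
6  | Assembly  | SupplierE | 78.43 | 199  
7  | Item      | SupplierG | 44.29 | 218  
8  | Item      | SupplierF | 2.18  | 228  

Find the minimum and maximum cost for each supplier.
SELECT supplier, MIN(cost), MAX(cost)
FROM products
GROUP BY supplier

Result:
  SupplierB: min=25.54, max=74.37
  SupplierE: min=78.43, max=78.43
  SupplierF: min=2.18, max=31.49
  SupplierG: min=24.50, max=44.29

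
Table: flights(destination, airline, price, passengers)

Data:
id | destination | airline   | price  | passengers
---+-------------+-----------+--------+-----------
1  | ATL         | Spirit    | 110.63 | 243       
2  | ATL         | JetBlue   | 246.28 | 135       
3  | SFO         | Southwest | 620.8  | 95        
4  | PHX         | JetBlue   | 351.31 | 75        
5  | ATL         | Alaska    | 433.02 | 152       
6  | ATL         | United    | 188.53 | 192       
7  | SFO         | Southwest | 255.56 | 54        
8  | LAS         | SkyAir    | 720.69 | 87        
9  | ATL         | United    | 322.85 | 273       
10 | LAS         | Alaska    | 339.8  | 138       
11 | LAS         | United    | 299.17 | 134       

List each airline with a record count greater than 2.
SELECT airline, COUNT(*) as cnt
FROM flights
GROUP BY airline
HAVING COUNT(*) > 2

Result:
  United: 3

Note: HAVING filters groups after aggregation, WHERE filters rows before.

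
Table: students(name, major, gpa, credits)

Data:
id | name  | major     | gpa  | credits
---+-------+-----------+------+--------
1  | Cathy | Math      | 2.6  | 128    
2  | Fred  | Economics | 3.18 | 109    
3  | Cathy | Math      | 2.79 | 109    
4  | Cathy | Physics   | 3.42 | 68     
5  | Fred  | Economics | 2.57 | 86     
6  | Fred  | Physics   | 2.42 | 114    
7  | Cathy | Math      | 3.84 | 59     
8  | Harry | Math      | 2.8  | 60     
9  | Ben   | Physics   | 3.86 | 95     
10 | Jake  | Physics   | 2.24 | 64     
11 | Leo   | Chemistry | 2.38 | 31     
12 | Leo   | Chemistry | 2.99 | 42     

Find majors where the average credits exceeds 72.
SELECT major, AVG(credits)
FROM students
GROUP BY major
HAVING AVG(credits) > 72

Result:
  Economics: avg=97.50
  Math: avg=89.00
  Physics: avg=85.25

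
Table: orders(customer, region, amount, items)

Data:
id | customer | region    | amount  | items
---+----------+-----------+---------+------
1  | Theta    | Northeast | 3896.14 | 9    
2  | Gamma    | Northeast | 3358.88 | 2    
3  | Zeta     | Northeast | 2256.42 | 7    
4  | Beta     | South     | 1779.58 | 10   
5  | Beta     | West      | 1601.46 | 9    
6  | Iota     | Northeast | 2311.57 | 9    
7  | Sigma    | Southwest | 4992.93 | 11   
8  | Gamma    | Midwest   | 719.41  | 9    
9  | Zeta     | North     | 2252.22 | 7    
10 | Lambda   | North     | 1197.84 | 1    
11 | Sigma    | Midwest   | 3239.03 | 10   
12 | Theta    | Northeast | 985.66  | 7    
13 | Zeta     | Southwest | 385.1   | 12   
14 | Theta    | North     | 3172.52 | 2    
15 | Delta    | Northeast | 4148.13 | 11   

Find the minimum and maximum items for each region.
SELECT region, MIN(items), MAX(items)
FROM orders
GROUP BY region

Result:
  Midwest: min=9, max=10
  North: min=1, max=7
  Northeast: min=2, max=11
  South: min=10, max=10
  Southwest: min=11, max=12
  West: min=9, max=9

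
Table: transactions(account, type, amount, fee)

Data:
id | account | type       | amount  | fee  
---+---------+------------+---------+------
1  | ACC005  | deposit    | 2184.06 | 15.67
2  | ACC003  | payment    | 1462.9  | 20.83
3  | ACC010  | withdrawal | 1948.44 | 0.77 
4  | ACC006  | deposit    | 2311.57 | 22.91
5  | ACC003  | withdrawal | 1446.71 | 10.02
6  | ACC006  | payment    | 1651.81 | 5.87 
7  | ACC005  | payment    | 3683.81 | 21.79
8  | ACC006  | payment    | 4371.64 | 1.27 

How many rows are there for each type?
SELECT type, COUNT(*) as count
FROM transactions
GROUP BY type

Result:
  deposit: 2
  payment: 4
  withdrawal: 2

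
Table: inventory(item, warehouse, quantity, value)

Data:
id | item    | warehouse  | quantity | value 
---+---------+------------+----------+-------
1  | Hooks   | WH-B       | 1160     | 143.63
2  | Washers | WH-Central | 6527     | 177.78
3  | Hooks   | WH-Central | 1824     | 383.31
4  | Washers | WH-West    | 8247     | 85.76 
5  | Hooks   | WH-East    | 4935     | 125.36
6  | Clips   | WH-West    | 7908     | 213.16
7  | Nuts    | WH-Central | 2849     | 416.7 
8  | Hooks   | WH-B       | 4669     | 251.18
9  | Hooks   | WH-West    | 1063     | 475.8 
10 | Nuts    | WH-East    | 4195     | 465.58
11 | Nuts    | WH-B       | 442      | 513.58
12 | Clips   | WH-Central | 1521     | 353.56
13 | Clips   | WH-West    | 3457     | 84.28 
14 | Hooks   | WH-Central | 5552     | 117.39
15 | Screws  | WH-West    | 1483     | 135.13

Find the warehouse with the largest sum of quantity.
SELECT warehouse, SUM(quantity) as val
FROM inventory
GROUP BY warehouse
ORDER BY val DESC
LIMIT 1

Result: WH-West with sum(quantity) = 22158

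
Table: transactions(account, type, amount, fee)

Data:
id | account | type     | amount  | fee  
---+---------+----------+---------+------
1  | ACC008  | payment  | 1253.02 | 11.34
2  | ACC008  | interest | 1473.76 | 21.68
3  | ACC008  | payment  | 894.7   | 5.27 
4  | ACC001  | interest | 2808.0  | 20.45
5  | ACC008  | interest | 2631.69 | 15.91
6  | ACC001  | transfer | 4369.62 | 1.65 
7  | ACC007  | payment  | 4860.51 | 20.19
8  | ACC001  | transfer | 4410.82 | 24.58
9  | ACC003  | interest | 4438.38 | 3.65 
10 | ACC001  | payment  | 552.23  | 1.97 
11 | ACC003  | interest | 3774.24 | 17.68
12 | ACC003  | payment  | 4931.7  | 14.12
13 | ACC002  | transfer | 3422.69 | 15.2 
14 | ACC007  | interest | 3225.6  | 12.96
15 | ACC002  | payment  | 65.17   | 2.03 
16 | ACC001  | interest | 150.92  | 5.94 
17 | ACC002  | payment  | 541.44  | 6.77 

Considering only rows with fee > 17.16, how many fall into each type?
SELECT type, COUNT(*)
FROM transactions
WHERE fee > 17.16
GROUP BY type

Note: WHERE filters rows before grouping.

Result:
  interest: 3
  payment: 1
  transfer: 1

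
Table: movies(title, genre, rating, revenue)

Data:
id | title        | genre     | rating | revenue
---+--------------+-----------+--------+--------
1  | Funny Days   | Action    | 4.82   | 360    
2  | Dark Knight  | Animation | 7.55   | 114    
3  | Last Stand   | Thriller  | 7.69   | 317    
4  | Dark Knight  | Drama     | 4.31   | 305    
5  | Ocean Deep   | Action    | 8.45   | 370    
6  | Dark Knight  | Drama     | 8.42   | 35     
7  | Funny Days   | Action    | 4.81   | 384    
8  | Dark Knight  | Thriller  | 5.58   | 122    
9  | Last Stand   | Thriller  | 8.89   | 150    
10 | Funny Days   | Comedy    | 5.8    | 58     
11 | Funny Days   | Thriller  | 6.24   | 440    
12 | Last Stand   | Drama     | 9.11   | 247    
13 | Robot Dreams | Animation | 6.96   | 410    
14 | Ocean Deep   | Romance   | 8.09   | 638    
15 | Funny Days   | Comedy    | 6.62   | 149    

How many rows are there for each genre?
SELECT genre, COUNT(*) as count
FROM movies
GROUP BY genre

Result:
  Action: 3
  Animation: 2
  Comedy: 2
  Drama: 3
  Romance: 1
  Thriller: 4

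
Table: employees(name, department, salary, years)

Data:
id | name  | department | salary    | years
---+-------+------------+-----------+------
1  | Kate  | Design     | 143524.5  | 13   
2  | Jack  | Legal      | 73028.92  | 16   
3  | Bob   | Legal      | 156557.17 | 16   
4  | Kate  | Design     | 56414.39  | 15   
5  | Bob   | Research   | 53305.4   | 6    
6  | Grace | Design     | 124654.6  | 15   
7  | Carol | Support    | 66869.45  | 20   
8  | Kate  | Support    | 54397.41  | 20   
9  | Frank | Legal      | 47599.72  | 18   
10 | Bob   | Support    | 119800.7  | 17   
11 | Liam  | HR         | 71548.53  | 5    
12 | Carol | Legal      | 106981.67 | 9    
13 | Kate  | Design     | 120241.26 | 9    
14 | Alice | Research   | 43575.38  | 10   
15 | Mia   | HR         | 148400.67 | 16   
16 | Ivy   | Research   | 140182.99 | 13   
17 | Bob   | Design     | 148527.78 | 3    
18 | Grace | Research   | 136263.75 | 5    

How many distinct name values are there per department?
SELECT department, COUNT(DISTINCT name)
FROM employees
GROUP BY department

Result:
  Design: 3 distinct
  HR: 2 distinct
  Legal: 4 distinct
  Research: 4 distinct
  Support: 3 distinct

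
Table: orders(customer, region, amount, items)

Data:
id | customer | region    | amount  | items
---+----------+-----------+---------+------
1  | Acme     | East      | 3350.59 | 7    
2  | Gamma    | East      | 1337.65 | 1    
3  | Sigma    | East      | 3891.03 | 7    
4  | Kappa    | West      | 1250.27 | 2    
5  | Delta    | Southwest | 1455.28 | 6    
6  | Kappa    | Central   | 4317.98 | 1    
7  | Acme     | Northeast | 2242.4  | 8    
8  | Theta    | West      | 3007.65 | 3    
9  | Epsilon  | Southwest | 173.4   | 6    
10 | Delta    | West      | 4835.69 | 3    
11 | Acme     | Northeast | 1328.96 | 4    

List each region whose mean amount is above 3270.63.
SELECT region, AVG(amount)
FROM orders
GROUP BY region
HAVING AVG(amount) > 3270.63

Result:
  Central: avg=4317.98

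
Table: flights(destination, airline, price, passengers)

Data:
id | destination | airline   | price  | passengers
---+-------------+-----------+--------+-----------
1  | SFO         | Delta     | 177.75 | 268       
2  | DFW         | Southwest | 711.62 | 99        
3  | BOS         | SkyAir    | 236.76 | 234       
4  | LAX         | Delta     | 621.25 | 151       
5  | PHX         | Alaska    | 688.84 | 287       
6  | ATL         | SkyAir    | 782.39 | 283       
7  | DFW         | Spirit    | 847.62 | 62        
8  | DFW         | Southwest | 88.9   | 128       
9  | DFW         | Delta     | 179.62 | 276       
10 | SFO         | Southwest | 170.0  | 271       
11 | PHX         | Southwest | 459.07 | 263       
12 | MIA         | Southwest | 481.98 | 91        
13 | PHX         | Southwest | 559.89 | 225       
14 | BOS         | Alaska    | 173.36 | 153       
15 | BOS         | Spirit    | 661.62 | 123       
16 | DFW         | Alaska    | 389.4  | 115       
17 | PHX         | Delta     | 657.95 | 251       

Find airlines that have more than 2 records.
SELECT airline, COUNT(*) as cnt
FROM flights
GROUP BY airline
HAVING COUNT(*) > 2

Result:
  Alaska: 3
  Delta: 4
  Southwest: 6

Note: HAVING filters groups after aggregation, WHERE filters rows before.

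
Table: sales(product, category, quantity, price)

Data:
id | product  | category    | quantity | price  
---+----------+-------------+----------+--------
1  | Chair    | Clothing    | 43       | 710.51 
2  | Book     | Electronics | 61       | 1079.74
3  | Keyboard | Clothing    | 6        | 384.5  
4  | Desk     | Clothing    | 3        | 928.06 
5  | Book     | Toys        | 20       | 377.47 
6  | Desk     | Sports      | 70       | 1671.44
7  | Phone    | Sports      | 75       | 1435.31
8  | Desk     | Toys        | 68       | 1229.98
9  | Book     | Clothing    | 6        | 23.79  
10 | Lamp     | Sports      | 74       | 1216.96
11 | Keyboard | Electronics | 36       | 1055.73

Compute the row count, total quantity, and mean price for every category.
SELECT category,
       COUNT(*) as cnt,
       SUM(quantity) as total_quantity,
       AVG(price) as avg_price
FROM sales
GROUP BY category

Result:
  Clothing: 4 records, 58 total quantity, 511.72 avg price
  Electronics: 2 records, 97 total quantity, 1067.74 avg price
  Sports: 3 records, 219 total quantity, 1441.24 avg price
  Toys: 2 records, 88 total quantity, 803.73 avg price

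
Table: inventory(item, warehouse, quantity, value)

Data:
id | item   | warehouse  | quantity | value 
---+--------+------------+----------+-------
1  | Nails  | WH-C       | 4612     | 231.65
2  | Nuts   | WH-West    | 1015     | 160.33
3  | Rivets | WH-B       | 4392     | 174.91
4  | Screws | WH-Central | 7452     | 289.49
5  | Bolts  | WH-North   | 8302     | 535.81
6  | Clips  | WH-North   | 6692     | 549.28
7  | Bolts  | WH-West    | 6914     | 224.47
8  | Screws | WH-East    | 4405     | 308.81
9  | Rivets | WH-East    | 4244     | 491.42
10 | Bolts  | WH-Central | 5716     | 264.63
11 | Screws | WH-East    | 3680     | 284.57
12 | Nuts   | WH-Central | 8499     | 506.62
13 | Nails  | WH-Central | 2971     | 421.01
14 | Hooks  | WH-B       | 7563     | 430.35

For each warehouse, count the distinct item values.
SELECT warehouse, COUNT(DISTINCT item)
FROM inventory
GROUP BY warehouse

Result:
  WH-B: 2 distinct
  WH-C: 1 distinct
  WH-Central: 4 distinct
  WH-East: 2 distinct
  WH-North: 2 distinct
  WH-West: 2 distinct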